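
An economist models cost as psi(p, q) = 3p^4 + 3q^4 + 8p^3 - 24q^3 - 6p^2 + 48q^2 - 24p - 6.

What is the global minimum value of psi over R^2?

psi(p,q) separates as A(p) + B(q) − 6, so its minimum is min A + min B − 6.
A'(p) = 12(p - 1)(p + 1)(p + 2) vanishes at p ∈ {-2, -1, 1}; B'(q) = 12q(q - 4)(q - 2) vanishes at q ∈ {0, 2, 4}.
Local minima of A (where A''>0): A(-2)=8, A(1)=-19. Local minima of B: B(0)=0, B(4)=0.
So the global minimum of psi is A(1) + B(0) − 6 = -19 + 0 − 6 = -25, attained at (1, 0).

-25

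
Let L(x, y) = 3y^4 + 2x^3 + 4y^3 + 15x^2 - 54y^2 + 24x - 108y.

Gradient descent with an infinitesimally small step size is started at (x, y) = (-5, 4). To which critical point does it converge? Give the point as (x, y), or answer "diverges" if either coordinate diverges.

L is separable, so gradient descent decouples: x follows -∂L/∂x, y follows -∂L/∂y.
∂L/∂x = 6(x + 1)(x + 4); at x=-5 this is 24, so x decreases.
∂L/∂y = 12(y - 3)(y + 1)(y + 3); at y=4 this is 420, so y decreases.
The x-coordinate has no critical point in that direction and runs off to infinity.

diverges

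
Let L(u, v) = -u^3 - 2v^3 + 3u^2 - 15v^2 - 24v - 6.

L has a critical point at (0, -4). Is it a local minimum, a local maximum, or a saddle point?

The mixed partial ∂²L/∂u∂v is 0, so the Hessian at any point is diag(L_uu, L_vv) = diag(6(-u + 1), -6(2v + 5)).
At (0, -4): H = diag(6, 18).
Both eigenvalues are positive, so H is positive definite: a local minimum.

local minimum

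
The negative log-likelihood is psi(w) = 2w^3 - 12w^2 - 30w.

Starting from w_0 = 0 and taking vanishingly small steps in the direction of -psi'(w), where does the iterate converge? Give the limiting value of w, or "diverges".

psi'(w) = 6(w - 5)(w + 1), so psi'(0) = -30.
Gradient descent moves in the -psi' direction, i.e. w is increasing.
The nearest critical point in that direction is w = 5, where psi'' = 36 > 0 (a local minimum). The iterate converges there.

5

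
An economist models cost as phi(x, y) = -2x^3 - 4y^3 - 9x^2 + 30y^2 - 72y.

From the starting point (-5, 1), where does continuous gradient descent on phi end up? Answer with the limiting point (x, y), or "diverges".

phi is separable, so gradient descent decouples: x follows -∂phi/∂x, y follows -∂phi/∂y.
∂phi/∂x = -6x(x + 3); at x=-5 this is -60, so x increases.
∂phi/∂y = -12(y - 3)(y - 2); at y=1 this is -24, so y increases.
x converges to its nearest critical value -3 (a local min of the x-part); y converges to 2. The iterate converges to (-3, 2).

(-3, 2)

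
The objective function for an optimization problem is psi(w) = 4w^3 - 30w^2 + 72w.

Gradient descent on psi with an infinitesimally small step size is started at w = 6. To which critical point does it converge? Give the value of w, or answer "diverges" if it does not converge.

psi'(w) = 12(w - 3)(w - 2), so psi'(6) = 144.
Gradient descent moves in the -psi' direction, i.e. w is decreasing.
The nearest critical point in that direction is w = 3, where psi'' = 12 > 0 (a local minimum). The iterate converges there.

3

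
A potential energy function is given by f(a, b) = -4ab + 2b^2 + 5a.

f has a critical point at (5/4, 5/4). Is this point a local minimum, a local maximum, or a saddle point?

The Hessian of f is constant: H = [[0, -4], [-4, 4]].
det(H) = 0·4 − (-4)² = -16.
Since det(H) < 0, H is indefinite and the critical point is a saddle point.

saddle point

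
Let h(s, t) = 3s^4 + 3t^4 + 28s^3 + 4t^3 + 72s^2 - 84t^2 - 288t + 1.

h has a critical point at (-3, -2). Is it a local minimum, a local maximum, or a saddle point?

local maximum

The mixed partial ∂²h/∂s∂t is 0, so the Hessian at any point is diag(h_ss, h_tt) = diag(12(3s^2 + 14s + 12), 12(3t^2 + 2t - 14)).
At (-3, -2): H = diag(-36, -72).
Both eigenvalues are negative, so H is negative definite: a local maximum.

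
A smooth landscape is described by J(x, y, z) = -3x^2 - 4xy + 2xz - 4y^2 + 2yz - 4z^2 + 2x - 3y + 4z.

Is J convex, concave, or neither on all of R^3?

concave

J is quadratic, so its Hessian is the constant matrix H = [[-6, -4, 2], [-4, -8, 2], [2, 2, -8]].
Leading principal minors: -6, 32, -232.
Signs alternate −, +, − ⇒ H ≺ 0 ⇒ concave.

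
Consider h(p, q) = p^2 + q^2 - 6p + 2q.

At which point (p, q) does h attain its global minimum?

h(p,q) separates as A(p) + B(q), so its minimum is min A + min B.
A'(p) = 2p - 6 vanishes at p ∈ {3}; B'(q) = 2q + 2 vanishes at q ∈ {-1}.
Local minima of A (where A''>0): A(3)=-9. Local minima of B: B(-1)=-1.
So the global minimum of h is A(3) + B(-1) = -9 − 1 = -10, attained at (3, -1).

(3, -1)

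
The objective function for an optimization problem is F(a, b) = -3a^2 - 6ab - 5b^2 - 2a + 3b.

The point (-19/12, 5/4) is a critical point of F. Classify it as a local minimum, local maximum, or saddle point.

The Hessian of F is constant: H = [[-6, -6], [-6, -10]].
det(H) = (-6)·(-10) − (-6)² = 24.
det(H) > 0 and tr(H) = -16 < 0, so H is negative definite and the point is a local maximum.

local maximum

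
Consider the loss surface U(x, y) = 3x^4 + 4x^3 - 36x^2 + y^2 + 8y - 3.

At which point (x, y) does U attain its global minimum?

U(x,y) separates as P(x) + Q(y) − 3, so its minimum is min P + min Q − 3.
P'(x) = 12x(x - 2)(x + 3) vanishes at x ∈ {-3, 0, 2}; Q'(y) = 2y + 8 vanishes at y ∈ {-4}.
Local minima of P (where P''>0): P(-3)=-189, P(2)=-64. Local minima of Q: Q(-4)=-16.
So the global minimum of U is P(-3) + Q(-4) − 3 = -189 − 16 − 3 = -208, attained at (-3, -4).

(-3, -4)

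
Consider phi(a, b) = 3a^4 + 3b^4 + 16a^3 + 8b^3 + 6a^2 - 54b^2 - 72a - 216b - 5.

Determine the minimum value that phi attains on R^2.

phi(a,b) separates as P(a) + Q(b) − 5, so its minimum is min P + min Q − 5.
P'(a) = 12(a - 1)(a + 2)(a + 3) vanishes at a ∈ {-3, -2, 1}; Q'(b) = 12(b - 3)(b + 2)(b + 3) vanishes at b ∈ {-3, -2, 3}.
Local minima of P (where P''>0): P(-3)=81, P(1)=-47. Local minima of Q: Q(-3)=189, Q(3)=-675.
So the global minimum of phi is P(1) + Q(3) − 5 = -47 − 675 − 5 = -727, attained at (1, 3).

-727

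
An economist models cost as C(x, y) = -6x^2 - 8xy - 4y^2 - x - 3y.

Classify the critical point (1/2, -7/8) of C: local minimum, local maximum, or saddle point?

local maximum

The Hessian of C is constant: H = [[-12, -8], [-8, -8]].
det(H) = (-12)·(-8) − (-8)² = 32.
det(H) > 0 and tr(H) = -20 < 0, so H is negative definite and the point is a local maximum.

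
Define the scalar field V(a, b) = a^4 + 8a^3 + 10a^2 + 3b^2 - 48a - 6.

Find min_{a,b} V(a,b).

-35

V(a,b) separates as P(a) + Q(b) − 6, so its minimum is min P + min Q − 6.
P'(a) = 4(a - 1)(a + 3)(a + 4) vanishes at a ∈ {-4, -3, 1}; Q'(b) = 6b vanishes at b ∈ {0}.
Local minima of P (where P''>0): P(-4)=96, P(1)=-29. Local minima of Q: Q(0)=0.
So the global minimum of V is P(1) + Q(0) − 6 = -29 + 0 − 6 = -35, attained at (1, 0).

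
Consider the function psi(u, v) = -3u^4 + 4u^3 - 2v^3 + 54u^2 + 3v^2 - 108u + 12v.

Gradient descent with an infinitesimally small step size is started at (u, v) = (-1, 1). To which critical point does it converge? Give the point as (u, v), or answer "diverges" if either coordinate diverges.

(1, -1)

psi is separable, so gradient descent decouples: u follows -∂psi/∂u, v follows -∂psi/∂v.
∂psi/∂u = -12(u - 3)(u - 1)(u + 3); at u=-1 this is -192, so u increases.
∂psi/∂v = -6(v - 2)(v + 1); at v=1 this is 12, so v decreases.
u converges to its nearest critical value 1 (a local min of the u-part); v converges to -1. The iterate converges to (1, -1).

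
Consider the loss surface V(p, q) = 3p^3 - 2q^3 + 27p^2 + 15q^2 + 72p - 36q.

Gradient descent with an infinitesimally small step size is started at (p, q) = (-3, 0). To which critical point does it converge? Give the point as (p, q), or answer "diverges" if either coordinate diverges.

(-2, 2)

V is separable, so gradient descent decouples: p follows -∂V/∂p, q follows -∂V/∂q.
∂V/∂p = 9(p + 2)(p + 4); at p=-3 this is -9, so p increases.
∂V/∂q = -6(q - 3)(q - 2); at q=0 this is -36, so q increases.
p converges to its nearest critical value -2 (a local min of the p-part); q converges to 2. The iterate converges to (-2, 2).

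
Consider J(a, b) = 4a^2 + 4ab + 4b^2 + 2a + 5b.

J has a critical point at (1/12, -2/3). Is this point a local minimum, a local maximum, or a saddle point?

local minimum

The Hessian of J is constant: H = [[8, 4], [4, 8]].
det(H) = 8·8 − 4² = 48.
det(H) > 0 and tr(H) = 16 > 0, so H is positive definite and the point is a local minimum.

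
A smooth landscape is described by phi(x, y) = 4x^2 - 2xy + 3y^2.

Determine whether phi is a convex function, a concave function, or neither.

phi is quadratic, so its Hessian is the constant matrix H = [[8, -2], [-2, 6]].
det(H) = 44, tr(H) = 14.
det(H) > 0 and tr(H) > 0, so H is positive definite everywhere: convex.

convex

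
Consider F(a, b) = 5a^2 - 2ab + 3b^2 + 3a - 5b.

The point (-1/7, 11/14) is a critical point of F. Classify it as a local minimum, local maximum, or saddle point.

The Hessian of F is constant: H = [[10, -2], [-2, 6]].
det(H) = 10·6 − (-2)² = 56.
det(H) > 0 and tr(H) = 16 > 0, so H is positive definite and the point is a local minimum.

local minimum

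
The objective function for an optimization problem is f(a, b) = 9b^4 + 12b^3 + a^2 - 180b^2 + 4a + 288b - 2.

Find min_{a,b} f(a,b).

f(a,b) separates as P(a) + Q(b) − 2, so its minimum is min P + min Q − 2.
P'(a) = 2a + 4 vanishes at a ∈ {-2}; Q'(b) = 36(b - 2)(b - 1)(b + 4) vanishes at b ∈ {-4, 1, 2}.
Local minima of P (where P''>0): P(-2)=-4. Local minima of Q: Q(-4)=-2496, Q(2)=96.
So the global minimum of f is P(-2) + Q(-4) − 2 = -4 − 2496 − 2 = -2502, attained at (-2, -4).

-2502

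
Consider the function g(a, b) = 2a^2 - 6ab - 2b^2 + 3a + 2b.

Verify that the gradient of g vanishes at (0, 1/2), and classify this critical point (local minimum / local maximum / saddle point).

saddle point

∇g = (4a - 6b + 3, -6a - 4b + 2); substituting (0, 1/2) gives ∇g = (0, 0), so (0, 1/2) is indeed a critical point.
The Hessian of g is constant: H = [[4, -6], [-6, -4]].
det(H) = 4·(-4) − (-6)² = -52.
Since det(H) < 0, H is indefinite and the critical point is a saddle point.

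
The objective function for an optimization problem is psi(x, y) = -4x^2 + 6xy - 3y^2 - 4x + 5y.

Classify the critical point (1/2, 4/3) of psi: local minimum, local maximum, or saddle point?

The Hessian of psi is constant: H = [[-8, 6], [6, -6]].
det(H) = (-8)·(-6) − 6² = 12.
det(H) > 0 and tr(H) = -14 < 0, so H is negative definite and the point is a local maximum.

local maximum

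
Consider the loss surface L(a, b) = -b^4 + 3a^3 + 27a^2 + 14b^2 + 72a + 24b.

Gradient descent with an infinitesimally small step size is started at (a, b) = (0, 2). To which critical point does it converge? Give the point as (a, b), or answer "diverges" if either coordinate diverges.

L is separable, so gradient descent decouples: a follows -∂L/∂a, b follows -∂L/∂b.
∂L/∂a = 9(a + 2)(a + 4); at a=0 this is 72, so a decreases.
∂L/∂b = -4(b - 3)(b + 1)(b + 2); at b=2 this is 48, so b decreases.
a converges to its nearest critical value -2 (a local min of the a-part); b converges to -1. The iterate converges to (-2, -1).

(-2, -1)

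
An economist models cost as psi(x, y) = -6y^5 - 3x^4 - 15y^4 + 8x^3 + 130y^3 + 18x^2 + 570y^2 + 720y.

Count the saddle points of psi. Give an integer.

psi separates as a function of x plus a function of y, so ∇psi=0 decouples.
∂psi/∂x = -12x(x - 3)(x + 1) = 0 at x ∈ {-1, 0, 3}; ∂psi/∂y = -30(y - 4)(y + 1)(y + 2)(y + 3) = 0 at y ∈ {-3, -2, -1, 4}.
The Hessian is diagonal: diag(psi_xx, psi_yy). Second derivatives: psi_xx(-1)=-48, psi_xx(0)=36, psi_xx(3)=-144; psi_yy(-3)=420, psi_yy(-2)=-180, psi_yy(-1)=300, psi_yy(4)=-6300.
Saddle points occur where the two diagonal entries have opposite signs: (-1, -3), (-1, -1), (0, -2), (0, 4), (3, -3), (3, -1). Count: 6.

6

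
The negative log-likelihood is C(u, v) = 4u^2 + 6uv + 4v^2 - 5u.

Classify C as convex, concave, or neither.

convex

C is quadratic, so its Hessian is the constant matrix H = [[8, 6], [6, 8]].
det(H) = 28, tr(H) = 16.
det(H) > 0 and tr(H) > 0, so H is positive definite everywhere: convex.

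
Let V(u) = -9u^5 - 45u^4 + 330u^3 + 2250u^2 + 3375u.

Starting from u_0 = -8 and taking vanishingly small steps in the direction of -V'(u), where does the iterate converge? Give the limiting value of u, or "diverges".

V'(u) = -45(u - 5)(u + 1)(u + 3)(u + 5), so V'(-8) = -61425.
Gradient descent moves in the -V' direction, i.e. u is increasing.
The nearest critical point in that direction is u = -5, where V'' = 3600 > 0 (a local minimum). The iterate converges there.

-5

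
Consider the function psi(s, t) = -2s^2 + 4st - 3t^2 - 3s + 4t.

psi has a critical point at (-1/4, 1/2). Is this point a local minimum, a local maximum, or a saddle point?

The Hessian of psi is constant: H = [[-4, 4], [4, -6]].
det(H) = (-4)·(-6) − 4² = 8.
det(H) > 0 and tr(H) = -10 < 0, so H is negative definite and the point is a local maximum.

local maximum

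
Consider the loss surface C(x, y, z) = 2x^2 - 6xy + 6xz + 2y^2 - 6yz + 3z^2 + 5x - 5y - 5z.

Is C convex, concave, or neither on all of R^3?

C is quadratic, so its Hessian is the constant matrix H = [[4, -6, 6], [-6, 4, -6], [6, -6, 6]].
Leading principal minors: 4, -20, 24.
Neither pattern holds ⇒ H is indefinite ⇒ neither convex nor concave.

neither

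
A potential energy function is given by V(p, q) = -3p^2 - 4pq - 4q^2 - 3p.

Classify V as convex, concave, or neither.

V is quadratic, so its Hessian is the constant matrix H = [[-6, -4], [-4, -8]].
det(H) = 32, tr(H) = -14.
det(H) > 0 and tr(H) < 0, so H is negative definite everywhere: concave.

concave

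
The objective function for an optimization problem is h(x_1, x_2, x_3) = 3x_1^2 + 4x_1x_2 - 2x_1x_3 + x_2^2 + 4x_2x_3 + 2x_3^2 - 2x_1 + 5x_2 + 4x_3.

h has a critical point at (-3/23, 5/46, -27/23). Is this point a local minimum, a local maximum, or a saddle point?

The Hessian is constant: H = [[6, 4, -2], [4, 2, 4], [-2, 4, 4]].
Leading principal minors: Δ₁ = 6, Δ₂ = -4, Δ₃ = -184.
The minors fit neither the all-positive nor the alternating-sign pattern, so H is indefinite: a saddle point.

saddle point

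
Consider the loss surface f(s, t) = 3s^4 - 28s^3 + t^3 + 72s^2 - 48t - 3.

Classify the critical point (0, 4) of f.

local minimum

The mixed partial ∂²f/∂s∂t is 0, so the Hessian at any point is diag(f_ss, f_tt) = diag(12(3s^2 - 14s + 12), 6t).
At (0, 4): H = diag(144, 24).
Both eigenvalues are positive, so H is positive definite: a local minimum.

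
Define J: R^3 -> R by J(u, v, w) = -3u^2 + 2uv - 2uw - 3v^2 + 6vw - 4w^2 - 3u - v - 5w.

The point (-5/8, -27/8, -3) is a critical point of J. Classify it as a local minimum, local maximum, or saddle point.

local maximum

The Hessian is constant: H = [[-6, 2, -2], [2, -6, 6], [-2, 6, -8]].
Leading principal minors: Δ₁ = -6, Δ₂ = 32, Δ₃ = -64.
The minors alternate sign starting negative (−, +, −), so H is negative definite: a local maximum.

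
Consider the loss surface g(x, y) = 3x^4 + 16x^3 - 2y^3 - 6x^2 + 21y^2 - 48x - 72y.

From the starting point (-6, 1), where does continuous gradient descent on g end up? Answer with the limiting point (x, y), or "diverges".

g is separable, so gradient descent decouples: x follows -∂g/∂x, y follows -∂g/∂y.
∂g/∂x = 12(x - 1)(x + 1)(x + 4); at x=-6 this is -840, so x increases.
∂g/∂y = -6(y - 4)(y - 3); at y=1 this is -36, so y increases.
x converges to its nearest critical value -4 (a local min of the x-part); y converges to 3. The iterate converges to (-4, 3).

(-4, 3)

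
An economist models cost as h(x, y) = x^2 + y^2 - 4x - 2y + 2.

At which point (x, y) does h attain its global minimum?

h(x,y) separates as P(x) + Q(y) + 2, so its minimum is min P + min Q + 2.
P'(x) = 2x - 4 vanishes at x ∈ {2}; Q'(y) = 2y - 2 vanishes at y ∈ {1}.
Local minima of P (where P''>0): P(2)=-4. Local minima of Q: Q(1)=-1.
So the global minimum of h is P(2) + Q(1) + 2 = -4 − 1 + 2 = -3, attained at (2, 1).

(2, 1)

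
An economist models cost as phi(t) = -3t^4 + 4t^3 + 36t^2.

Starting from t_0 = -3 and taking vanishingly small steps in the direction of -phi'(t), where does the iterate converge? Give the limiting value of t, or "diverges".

phi'(t) = -12t(t - 3)(t + 2), so phi'(-3) = 216.
Gradient descent moves in the -phi' direction, i.e. t is decreasing.
There is no critical point below t=-3, and phi' keeps the same sign, so the iterate runs off to −∞.

diverges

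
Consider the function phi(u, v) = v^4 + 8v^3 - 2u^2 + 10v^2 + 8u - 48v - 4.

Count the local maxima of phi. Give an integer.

1

phi separates as a function of u plus a function of v, so ∇phi=0 decouples.
∂phi/∂u = -4(u - 2) = 0 at u ∈ {2}; ∂phi/∂v = 4(v - 1)(v + 3)(v + 4) = 0 at v ∈ {-4, -3, 1}.
The Hessian is diagonal: diag(phi_uu, phi_vv). Second derivatives: phi_uu(2)=-4; phi_vv(-4)=20, phi_vv(-3)=-16, phi_vv(1)=80.
Local maxima occur where both diagonal entries negative: (2, -3). Count: 1.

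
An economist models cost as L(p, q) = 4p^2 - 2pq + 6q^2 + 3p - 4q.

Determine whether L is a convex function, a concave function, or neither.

L is quadratic, so its Hessian is the constant matrix H = [[8, -2], [-2, 12]].
det(H) = 92, tr(H) = 20.
det(H) > 0 and tr(H) > 0, so H is positive definite everywhere: convex.

convex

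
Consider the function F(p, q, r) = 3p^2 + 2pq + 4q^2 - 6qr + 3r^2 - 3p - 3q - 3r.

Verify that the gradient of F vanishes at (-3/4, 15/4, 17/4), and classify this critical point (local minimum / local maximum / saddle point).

local minimum

∇F = (6p + 2q - 3, 2p + 8q - 6r - 3, -6q + 6r - 3); substituting (-3/4, 15/4, 17/4) gives ∇F = (0, 0, 0), so (-3/4, 15/4, 17/4) is indeed a critical point.
The Hessian is constant: H = [[6, 2, 0], [2, 8, -6], [0, -6, 6]].
Leading principal minors: Δ₁ = 6, Δ₂ = 44, Δ₃ = 48.
All leading minors are positive, so H is positive definite: a local minimum.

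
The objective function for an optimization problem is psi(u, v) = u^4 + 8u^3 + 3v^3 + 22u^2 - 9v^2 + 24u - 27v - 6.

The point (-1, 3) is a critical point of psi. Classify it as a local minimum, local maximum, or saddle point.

local minimum

The mixed partial ∂²psi/∂u∂v is 0, so the Hessian at any point is diag(psi_uu, psi_vv) = diag(4(3u^2 + 12u + 11), 18(v - 1)).
At (-1, 3): H = diag(8, 36).
Both eigenvalues are positive, so H is positive definite: a local minimum.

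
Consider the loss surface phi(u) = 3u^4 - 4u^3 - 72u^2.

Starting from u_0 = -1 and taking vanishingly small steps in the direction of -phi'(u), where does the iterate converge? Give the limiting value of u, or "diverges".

phi'(u) = 12u(u - 4)(u + 3), so phi'(-1) = 120.
Gradient descent moves in the -phi' direction, i.e. u is decreasing.
The nearest critical point in that direction is u = -3, where phi'' = 252 > 0 (a local minimum). The iterate converges there.

-3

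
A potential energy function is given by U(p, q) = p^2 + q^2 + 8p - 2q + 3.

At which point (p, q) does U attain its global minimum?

(-4, 1)

U(p,q) separates as A(p) + B(q) + 3, so its minimum is min A + min B + 3.
A'(p) = 2p + 8 vanishes at p ∈ {-4}; B'(q) = 2q - 2 vanishes at q ∈ {1}.
Local minima of A (where A''>0): A(-4)=-16. Local minima of B: B(1)=-1.
So the global minimum of U is A(-4) + B(1) + 3 = -16 − 1 + 3 = -14, attained at (-4, 1).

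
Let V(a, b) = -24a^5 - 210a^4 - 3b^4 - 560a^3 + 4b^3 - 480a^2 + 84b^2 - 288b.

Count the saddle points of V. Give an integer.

6

V separates as a function of a plus a function of b, so ∇V=0 decouples.
∂V/∂a = -120a(a + 1)(a + 2)(a + 4) = 0 at a ∈ {-4, -2, -1, 0}; ∂V/∂b = -12(b - 3)(b - 2)(b + 4) = 0 at b ∈ {-4, 2, 3}.
The Hessian is diagonal: diag(V_aa, V_bb). Second derivatives: V_aa(-4)=2880, V_aa(-2)=-480, V_aa(-1)=360, V_aa(0)=-960; V_bb(-4)=-504, V_bb(2)=72, V_bb(3)=-84.
Saddle points occur where the two diagonal entries have opposite signs: (-4, -4), (-4, 3), (-2, 2), (-1, -4), (-1, 3), (0, 2). Count: 6.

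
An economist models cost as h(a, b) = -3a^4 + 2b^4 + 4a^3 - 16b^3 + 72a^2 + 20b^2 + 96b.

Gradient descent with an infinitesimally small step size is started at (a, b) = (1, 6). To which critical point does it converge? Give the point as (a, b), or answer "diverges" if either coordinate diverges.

h is separable, so gradient descent decouples: a follows -∂h/∂a, b follows -∂h/∂b.
∂h/∂a = -12a(a - 4)(a + 3); at a=1 this is 144, so a decreases.
∂h/∂b = 8(b - 4)(b - 3)(b + 1); at b=6 this is 336, so b decreases.
a converges to its nearest critical value 0 (a local min of the a-part); b converges to 4. The iterate converges to (0, 4).

(0, 4)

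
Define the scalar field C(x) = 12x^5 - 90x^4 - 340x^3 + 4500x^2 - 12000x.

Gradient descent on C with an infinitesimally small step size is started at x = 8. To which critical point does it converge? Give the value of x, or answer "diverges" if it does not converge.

C'(x) = 60(x - 5)(x - 4)(x - 2)(x + 5), so C'(8) = 56160.
Gradient descent moves in the -C' direction, i.e. x is decreasing.
The nearest critical point in that direction is x = 5, where C'' = 1800 > 0 (a local minimum). The iterate converges there.

5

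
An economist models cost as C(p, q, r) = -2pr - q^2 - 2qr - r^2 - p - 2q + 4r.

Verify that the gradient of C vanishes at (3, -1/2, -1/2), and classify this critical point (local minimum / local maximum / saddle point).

∇C = (-2r - 1, -2q - 2r - 2, -2p - 2q - 2r + 4); substituting (3, -1/2, -1/2) gives ∇C = (0, 0, 0), so (3, -1/2, -1/2) is indeed a critical point.
The Hessian is constant: H = [[0, 0, -2], [0, -2, -2], [-2, -2, -2]].
Leading principal minors: Δ₁ = 0, Δ₂ = 0, Δ₃ = 8.
The minors fit neither the all-positive nor the alternating-sign pattern, so H is indefinite: a saddle point.

saddle point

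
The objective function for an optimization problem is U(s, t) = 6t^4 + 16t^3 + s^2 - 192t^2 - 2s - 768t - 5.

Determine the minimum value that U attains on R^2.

-3590

U(s,t) separates as P(s) + Q(t) − 5, so its minimum is min P + min Q − 5.
P'(s) = 2s - 2 vanishes at s ∈ {1}; Q'(t) = 24(t - 4)(t + 2)(t + 4) vanishes at t ∈ {-4, -2, 4}.
Local minima of P (where P''>0): P(1)=-1. Local minima of Q: Q(-4)=512, Q(4)=-3584.
So the global minimum of U is P(1) + Q(4) − 5 = -1 − 3584 − 5 = -3590, attained at (1, 4).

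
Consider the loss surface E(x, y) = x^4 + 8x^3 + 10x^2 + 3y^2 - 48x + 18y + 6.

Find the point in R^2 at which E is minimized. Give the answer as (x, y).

(1, -3)

E(x,y) separates as P(x) + Q(y) + 6, so its minimum is min P + min Q + 6.
P'(x) = 4(x - 1)(x + 3)(x + 4) vanishes at x ∈ {-4, -3, 1}; Q'(y) = 6y + 18 vanishes at y ∈ {-3}.
Local minima of P (where P''>0): P(-4)=96, P(1)=-29. Local minima of Q: Q(-3)=-27.
So the global minimum of E is P(1) + Q(-3) + 6 = -29 − 27 + 6 = -50, attained at (1, -3).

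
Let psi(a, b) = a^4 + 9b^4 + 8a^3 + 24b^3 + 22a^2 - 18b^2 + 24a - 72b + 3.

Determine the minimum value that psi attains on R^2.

psi(a,b) separates as P(a) + Q(b) + 3, so its minimum is min P + min Q + 3.
P'(a) = 4(a + 1)(a + 2)(a + 3) vanishes at a ∈ {-3, -2, -1}; Q'(b) = 36(b - 1)(b + 1)(b + 2) vanishes at b ∈ {-2, -1, 1}.
Local minima of P (where P''>0): P(-3)=-9, P(-1)=-9. Local minima of Q: Q(-2)=24, Q(1)=-57.
So the global minimum of psi is P(-3) + Q(1) + 3 = -9 − 57 + 3 = -63, attained at (-3, 1).

-63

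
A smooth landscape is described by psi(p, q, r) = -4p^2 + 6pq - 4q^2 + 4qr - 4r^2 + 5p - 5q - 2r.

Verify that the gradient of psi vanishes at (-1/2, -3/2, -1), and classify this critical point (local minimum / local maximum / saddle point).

∇psi = (-8p + 6q + 5, 6p - 8q + 4r - 5, 4q - 8r - 2); substituting (-1/2, -3/2, -1) gives ∇psi = (0, 0, 0), so (-1/2, -3/2, -1) is indeed a critical point.
The Hessian is constant: H = [[-8, 6, 0], [6, -8, 4], [0, 4, -8]].
Leading principal minors: Δ₁ = -8, Δ₂ = 28, Δ₃ = -96.
The minors alternate sign starting negative (−, +, −), so H is negative definite: a local maximum.

local maximum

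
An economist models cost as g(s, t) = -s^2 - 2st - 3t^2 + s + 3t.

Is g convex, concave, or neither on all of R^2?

g is quadratic, so its Hessian is the constant matrix H = [[-2, -2], [-2, -6]].
det(H) = 8, tr(H) = -8.
det(H) > 0 and tr(H) < 0, so H is negative definite everywhere: concave.

concave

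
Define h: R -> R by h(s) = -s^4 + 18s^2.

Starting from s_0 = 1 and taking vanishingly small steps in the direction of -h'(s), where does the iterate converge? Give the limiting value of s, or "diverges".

0

h'(s) = -4s(s - 3)(s + 3), so h'(1) = 32.
Gradient descent moves in the -h' direction, i.e. s is decreasing.
The nearest critical point in that direction is s = 0, where h'' = 36 > 0 (a local minimum). The iterate converges there.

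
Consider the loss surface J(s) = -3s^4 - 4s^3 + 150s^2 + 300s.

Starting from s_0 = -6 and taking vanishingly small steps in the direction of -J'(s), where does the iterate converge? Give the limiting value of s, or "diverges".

J'(s) = -12(s - 5)(s + 1)(s + 5), so J'(-6) = 660.
Gradient descent moves in the -J' direction, i.e. s is decreasing.
There is no critical point below s=-6, and J' keeps the same sign, so the iterate runs off to −∞.

diverges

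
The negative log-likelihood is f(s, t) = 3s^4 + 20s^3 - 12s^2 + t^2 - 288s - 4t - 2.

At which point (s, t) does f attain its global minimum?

(2, 2)

f(s,t) separates as P(s) + Q(t) − 2, so its minimum is min P + min Q − 2.
P'(s) = 12(s - 2)(s + 3)(s + 4) vanishes at s ∈ {-4, -3, 2}; Q'(t) = 2(t - 2) vanishes at t ∈ {2}.
Local minima of P (where P''>0): P(-4)=448, P(2)=-416. Local minima of Q: Q(2)=-4.
So the global minimum of f is P(2) + Q(2) − 2 = -416 − 4 − 2 = -422, attained at (2, 2).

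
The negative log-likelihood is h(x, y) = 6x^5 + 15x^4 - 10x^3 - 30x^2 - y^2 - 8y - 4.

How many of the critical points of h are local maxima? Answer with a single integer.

h separates as a function of x plus a function of y, so ∇h=0 decouples.
∂h/∂x = 30x(x - 1)(x + 1)(x + 2) = 0 at x ∈ {-2, -1, 0, 1}; ∂h/∂y = -2(y + 4) = 0 at y ∈ {-4}.
The Hessian is diagonal: diag(h_xx, h_yy). Second derivatives: h_xx(-2)=-180, h_xx(-1)=60, h_xx(0)=-60, h_xx(1)=180; h_yy(-4)=-2.
Local maxima occur where both diagonal entries negative: (-2, -4), (0, -4). Count: 2.

2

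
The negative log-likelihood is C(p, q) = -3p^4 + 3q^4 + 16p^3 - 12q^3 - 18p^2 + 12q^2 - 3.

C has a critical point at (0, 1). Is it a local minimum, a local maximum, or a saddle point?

The mixed partial ∂²C/∂p∂q is 0, so the Hessian at any point is diag(C_pp, C_qq) = diag(12(-3p^2 + 8p - 3), 12(3q^2 - 6q + 2)).
At (0, 1): H = diag(-36, -12).
Both eigenvalues are negative, so H is negative definite: a local maximum.

local maximum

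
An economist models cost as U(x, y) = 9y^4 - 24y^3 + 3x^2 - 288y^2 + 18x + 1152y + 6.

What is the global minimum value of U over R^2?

-5397

U(x,y) separates as P(x) + Q(y) + 6, so its minimum is min P + min Q + 6.
P'(x) = 6x + 18 vanishes at x ∈ {-3}; Q'(y) = 36(y - 4)(y - 2)(y + 4) vanishes at y ∈ {-4, 2, 4}.
Local minima of P (where P''>0): P(-3)=-27. Local minima of Q: Q(-4)=-5376, Q(4)=768.
So the global minimum of U is P(-3) + Q(-4) + 6 = -27 − 5376 + 6 = -5397, attained at (-3, -4).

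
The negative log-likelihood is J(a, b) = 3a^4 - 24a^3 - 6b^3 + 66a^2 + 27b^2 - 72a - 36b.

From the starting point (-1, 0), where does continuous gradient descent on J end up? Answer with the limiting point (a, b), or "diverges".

J is separable, so gradient descent decouples: a follows -∂J/∂a, b follows -∂J/∂b.
∂J/∂a = 12(a - 3)(a - 2)(a - 1); at a=-1 this is -288, so a increases.
∂J/∂b = -18(b - 2)(b - 1); at b=0 this is -36, so b increases.
a converges to its nearest critical value 1 (a local min of the a-part); b converges to 1. The iterate converges to (1, 1).

(1, 1)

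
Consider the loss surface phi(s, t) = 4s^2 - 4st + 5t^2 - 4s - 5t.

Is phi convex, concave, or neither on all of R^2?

phi is quadratic, so its Hessian is the constant matrix H = [[8, -4], [-4, 10]].
det(H) = 64, tr(H) = 18.
det(H) > 0 and tr(H) > 0, so H is positive definite everywhere: convex.

convex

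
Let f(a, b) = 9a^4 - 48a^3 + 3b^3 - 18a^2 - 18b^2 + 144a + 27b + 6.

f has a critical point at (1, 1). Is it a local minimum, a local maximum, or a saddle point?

The mixed partial ∂²f/∂a∂b is 0, so the Hessian at any point is diag(f_aa, f_bb) = diag(36(3a^2 - 8a - 1), 18(b - 2)).
At (1, 1): H = diag(-216, -18).
Both eigenvalues are negative, so H is negative definite: a local maximum.

local maximum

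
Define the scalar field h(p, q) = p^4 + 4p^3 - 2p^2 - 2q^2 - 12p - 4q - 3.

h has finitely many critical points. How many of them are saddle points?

h separates as a function of p plus a function of q, so ∇h=0 decouples.
∂h/∂p = 4(p - 1)(p + 1)(p + 3) = 0 at p ∈ {-3, -1, 1}; ∂h/∂q = -4(q + 1) = 0 at q ∈ {-1}.
The Hessian is diagonal: diag(h_pp, h_qq). Second derivatives: h_pp(-3)=32, h_pp(-1)=-16, h_pp(1)=32; h_qq(-1)=-4.
Saddle points occur where the two diagonal entries have opposite signs: (-3, -1), (1, -1). Count: 2.

2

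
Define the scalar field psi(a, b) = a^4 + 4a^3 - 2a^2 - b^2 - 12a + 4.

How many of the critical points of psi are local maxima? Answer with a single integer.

1

psi separates as a function of a plus a function of b, so ∇psi=0 decouples.
∂psi/∂a = 4(a - 1)(a + 1)(a + 3) = 0 at a ∈ {-3, -1, 1}; ∂psi/∂b = -2b = 0 at b ∈ {0}.
The Hessian is diagonal: diag(psi_aa, psi_bb). Second derivatives: psi_aa(-3)=32, psi_aa(-1)=-16, psi_aa(1)=32; psi_bb(0)=-2.
Local maxima occur where both diagonal entries negative: (-1, 0). Count: 1.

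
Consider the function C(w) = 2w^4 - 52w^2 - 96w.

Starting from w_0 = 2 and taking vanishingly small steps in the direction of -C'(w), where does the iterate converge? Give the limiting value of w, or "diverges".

C'(w) = 8(w - 4)(w + 1)(w + 3), so C'(2) = -240.
Gradient descent moves in the -C' direction, i.e. w is increasing.
The nearest critical point in that direction is w = 4, where C'' = 280 > 0 (a local minimum). The iterate converges there.

4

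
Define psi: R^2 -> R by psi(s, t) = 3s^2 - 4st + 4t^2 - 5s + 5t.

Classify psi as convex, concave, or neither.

psi is quadratic, so its Hessian is the constant matrix H = [[6, -4], [-4, 8]].
det(H) = 32, tr(H) = 14.
det(H) > 0 and tr(H) > 0, so H is positive definite everywhere: convex.

convex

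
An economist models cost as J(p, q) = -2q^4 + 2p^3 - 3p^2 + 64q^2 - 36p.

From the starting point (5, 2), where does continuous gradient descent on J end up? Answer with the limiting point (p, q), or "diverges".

J is separable, so gradient descent decouples: p follows -∂J/∂p, q follows -∂J/∂q.
∂J/∂p = 6(p - 3)(p + 2); at p=5 this is 84, so p decreases.
∂J/∂q = -8q(q - 4)(q + 4); at q=2 this is 192, so q decreases.
p converges to its nearest critical value 3 (a local min of the p-part); q converges to 0. The iterate converges to (3, 0).

(3, 0)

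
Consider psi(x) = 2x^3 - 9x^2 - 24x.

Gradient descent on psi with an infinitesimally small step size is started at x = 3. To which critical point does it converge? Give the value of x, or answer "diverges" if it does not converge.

4

psi'(x) = 6(x - 4)(x + 1), so psi'(3) = -24.
Gradient descent moves in the -psi' direction, i.e. x is increasing.
The nearest critical point in that direction is x = 4, where psi'' = 30 > 0 (a local minimum). The iterate converges there.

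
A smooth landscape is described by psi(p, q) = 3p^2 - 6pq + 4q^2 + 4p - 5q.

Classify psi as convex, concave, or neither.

convex

psi is quadratic, so its Hessian is the constant matrix H = [[6, -6], [-6, 8]].
det(H) = 12, tr(H) = 14.
det(H) > 0 and tr(H) > 0, so H is positive definite everywhere: convex.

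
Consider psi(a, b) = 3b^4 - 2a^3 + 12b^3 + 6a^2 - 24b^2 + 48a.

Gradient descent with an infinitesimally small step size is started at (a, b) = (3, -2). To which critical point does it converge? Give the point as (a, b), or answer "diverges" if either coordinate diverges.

(-2, -4)

psi is separable, so gradient descent decouples: a follows -∂psi/∂a, b follows -∂psi/∂b.
∂psi/∂a = -6(a - 4)(a + 2); at a=3 this is 30, so a decreases.
∂psi/∂b = 12b(b - 1)(b + 4); at b=-2 this is 144, so b decreases.
a converges to its nearest critical value -2 (a local min of the a-part); b converges to -4. The iterate converges to (-2, -4).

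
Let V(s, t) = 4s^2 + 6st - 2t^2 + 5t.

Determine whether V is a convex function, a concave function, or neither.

V is quadratic, so its Hessian is the constant matrix H = [[8, 6], [6, -4]].
det(H) = -68, tr(H) = 4.
det(H) < 0, so H is indefinite: neither convex nor concave.

neither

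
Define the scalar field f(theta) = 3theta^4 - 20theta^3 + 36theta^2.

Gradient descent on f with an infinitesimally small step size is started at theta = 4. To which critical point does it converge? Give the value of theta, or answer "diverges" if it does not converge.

f'(theta) = 12theta(theta - 3)(theta - 2), so f'(4) = 96.
Gradient descent moves in the -f' direction, i.e. theta is decreasing.
The nearest critical point in that direction is theta = 3, where f'' = 36 > 0 (a local minimum). The iterate converges there.

3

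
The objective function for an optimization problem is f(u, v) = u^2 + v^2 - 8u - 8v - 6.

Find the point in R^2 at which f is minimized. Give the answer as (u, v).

f(u,v) separates as P(u) + Q(v) − 6, so its minimum is min P + min Q − 6.
P'(u) = 2u - 8 vanishes at u ∈ {4}; Q'(v) = 2v - 8 vanishes at v ∈ {4}.
Local minima of P (where P''>0): P(4)=-16. Local minima of Q: Q(4)=-16.
So the global minimum of f is P(4) + Q(4) − 6 = -16 − 16 − 6 = -38, attained at (4, 4).

(4, 4)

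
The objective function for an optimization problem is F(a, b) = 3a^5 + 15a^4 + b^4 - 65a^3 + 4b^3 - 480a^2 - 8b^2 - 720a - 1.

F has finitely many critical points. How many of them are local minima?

4

F separates as a function of a plus a function of b, so ∇F=0 decouples.
∂F/∂a = 15(a - 4)(a + 1)(a + 3)(a + 4) = 0 at a ∈ {-4, -3, -1, 4}; ∂F/∂b = 4b(b - 1)(b + 4) = 0 at b ∈ {-4, 0, 1}.
The Hessian is diagonal: diag(F_aa, F_bb). Second derivatives: F_aa(-4)=-360, F_aa(-3)=210, F_aa(-1)=-450, F_aa(4)=4200; F_bb(-4)=80, F_bb(0)=-16, F_bb(1)=20.
Local minima occur where both diagonal entries positive: (-3, -4), (-3, 1), (4, -4), (4, 1). Count: 4.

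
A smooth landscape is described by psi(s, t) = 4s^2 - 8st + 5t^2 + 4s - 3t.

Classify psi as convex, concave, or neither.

convex

psi is quadratic, so its Hessian is the constant matrix H = [[8, -8], [-8, 10]].
det(H) = 16, tr(H) = 18.
det(H) > 0 and tr(H) > 0, so H is positive definite everywhere: convex.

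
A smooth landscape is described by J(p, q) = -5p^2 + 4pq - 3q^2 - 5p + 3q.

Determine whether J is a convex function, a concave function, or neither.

concave

J is quadratic, so its Hessian is the constant matrix H = [[-10, 4], [4, -6]].
det(H) = 44, tr(H) = -16.
det(H) > 0 and tr(H) < 0, so H is negative definite everywhere: concave.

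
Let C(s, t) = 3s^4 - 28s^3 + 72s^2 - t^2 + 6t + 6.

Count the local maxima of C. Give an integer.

C separates as a function of s plus a function of t, so ∇C=0 decouples.
∂C/∂s = 12s(s - 4)(s - 3) = 0 at s ∈ {0, 3, 4}; ∂C/∂t = -2(t - 3) = 0 at t ∈ {3}.
The Hessian is diagonal: diag(C_ss, C_tt). Second derivatives: C_ss(0)=144, C_ss(3)=-36, C_ss(4)=48; C_tt(3)=-2.
Local maxima occur where both diagonal entries negative: (3, 3). Count: 1.

1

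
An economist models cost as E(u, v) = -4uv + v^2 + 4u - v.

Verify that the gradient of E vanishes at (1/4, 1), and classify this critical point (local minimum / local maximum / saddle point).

∇E = (-4v + 4, -4u + 2v - 1); substituting (1/4, 1) gives ∇E = (0, 0), so (1/4, 1) is indeed a critical point.
The Hessian of E is constant: H = [[0, -4], [-4, 2]].
det(H) = 0·2 − (-4)² = -16.
Since det(H) < 0, H is indefinite and the critical point is a saddle point.

saddle point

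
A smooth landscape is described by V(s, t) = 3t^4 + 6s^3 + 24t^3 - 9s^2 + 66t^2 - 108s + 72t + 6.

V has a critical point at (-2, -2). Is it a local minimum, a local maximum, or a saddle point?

local maximum

The mixed partial ∂²V/∂s∂t is 0, so the Hessian at any point is diag(V_ss, V_tt) = diag(18(2s - 1), 12(3t^2 + 12t + 11)).
At (-2, -2): H = diag(-90, -12).
Both eigenvalues are negative, so H is negative definite: a local maximum.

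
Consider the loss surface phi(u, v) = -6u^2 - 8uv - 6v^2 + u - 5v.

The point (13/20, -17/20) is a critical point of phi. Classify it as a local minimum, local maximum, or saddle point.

The Hessian of phi is constant: H = [[-12, -8], [-8, -12]].
det(H) = (-12)·(-12) − (-8)² = 80.
det(H) > 0 and tr(H) = -24 < 0, so H is negative definite and the point is a local maximum.

local maximum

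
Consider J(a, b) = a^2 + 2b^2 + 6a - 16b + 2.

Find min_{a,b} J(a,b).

-39

J(a,b) separates as P(a) + Q(b) + 2, so its minimum is min P + min Q + 2.
P'(a) = 2a + 6 vanishes at a ∈ {-3}; Q'(b) = 4b - 16 vanishes at b ∈ {4}.
Local minima of P (where P''>0): P(-3)=-9. Local minima of Q: Q(4)=-32.
So the global minimum of J is P(-3) + Q(4) + 2 = -9 − 32 + 2 = -39, attained at (-3, 4).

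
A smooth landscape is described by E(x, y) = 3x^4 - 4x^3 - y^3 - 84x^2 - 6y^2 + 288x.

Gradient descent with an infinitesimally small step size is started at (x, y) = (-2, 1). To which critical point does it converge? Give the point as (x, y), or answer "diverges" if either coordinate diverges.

diverges

E is separable, so gradient descent decouples: x follows -∂E/∂x, y follows -∂E/∂y.
∂E/∂x = 12(x - 3)(x - 2)(x + 4); at x=-2 this is 480, so x decreases.
∂E/∂y = -3y(y + 4); at y=1 this is -15, so y increases.
The y-coordinate has no critical point in that direction and runs off to infinity.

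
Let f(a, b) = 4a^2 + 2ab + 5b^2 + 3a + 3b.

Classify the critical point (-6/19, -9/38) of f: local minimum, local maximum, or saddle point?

The Hessian of f is constant: H = [[8, 2], [2, 10]].
det(H) = 8·10 − 2² = 76.
det(H) > 0 and tr(H) = 18 > 0, so H is positive definite and the point is a local minimum.

local minimum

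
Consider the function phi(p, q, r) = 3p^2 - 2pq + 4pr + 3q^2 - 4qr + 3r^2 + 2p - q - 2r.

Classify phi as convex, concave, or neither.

convex

phi is quadratic, so its Hessian is the constant matrix H = [[6, -2, 4], [-2, 6, -4], [4, -4, 6]].
Leading principal minors: 6, 32, 64.
All positive ⇒ H ≻ 0 ⇒ convex.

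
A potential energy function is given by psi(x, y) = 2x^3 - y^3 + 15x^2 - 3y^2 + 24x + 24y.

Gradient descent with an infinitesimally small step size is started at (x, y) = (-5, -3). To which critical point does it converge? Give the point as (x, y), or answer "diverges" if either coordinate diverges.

psi is separable, so gradient descent decouples: x follows -∂psi/∂x, y follows -∂psi/∂y.
∂psi/∂x = 6(x + 1)(x + 4); at x=-5 this is 24, so x decreases.
∂psi/∂y = -3(y - 2)(y + 4); at y=-3 this is 15, so y decreases.
The x-coordinate has no critical point in that direction and runs off to infinity.

diverges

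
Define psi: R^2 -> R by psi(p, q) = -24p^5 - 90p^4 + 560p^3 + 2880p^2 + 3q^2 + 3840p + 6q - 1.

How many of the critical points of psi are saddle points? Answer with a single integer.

2

psi separates as a function of p plus a function of q, so ∇psi=0 decouples.
∂psi/∂p = -120(p - 4)(p + 1)(p + 2)(p + 4) = 0 at p ∈ {-4, -2, -1, 4}; ∂psi/∂q = 6(q + 1) = 0 at q ∈ {-1}.
The Hessian is diagonal: diag(psi_pp, psi_qq). Second derivatives: psi_pp(-4)=5760, psi_pp(-2)=-1440, psi_pp(-1)=1800, psi_pp(4)=-28800; psi_qq(-1)=6.
Saddle points occur where the two diagonal entries have opposite signs: (-2, -1), (4, -1). Count: 2.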